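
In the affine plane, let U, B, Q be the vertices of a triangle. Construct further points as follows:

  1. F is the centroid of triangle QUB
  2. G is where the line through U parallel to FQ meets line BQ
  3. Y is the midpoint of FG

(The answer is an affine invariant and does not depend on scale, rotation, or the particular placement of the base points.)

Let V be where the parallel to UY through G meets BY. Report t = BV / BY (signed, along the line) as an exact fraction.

t = 10/7

Set U = (0, 0), B = (1, 0), Q = (0, 1); any affine frame gives the same invariant.
1. F is the centroid of triangle QUB ⇒ F = (1/3, 1/3)
2. G is where the line through U parallel to FQ meets line BQ ⇒ G = (-1, 2)
3. Y is the midpoint of FG ⇒ Y = (-1/3, 7/6)
through G parallel to UY: direction (-1/3, 7/6); meets BY at V = (-19/21, 5/3)
V = B + t·(Y−B) with t = 10/7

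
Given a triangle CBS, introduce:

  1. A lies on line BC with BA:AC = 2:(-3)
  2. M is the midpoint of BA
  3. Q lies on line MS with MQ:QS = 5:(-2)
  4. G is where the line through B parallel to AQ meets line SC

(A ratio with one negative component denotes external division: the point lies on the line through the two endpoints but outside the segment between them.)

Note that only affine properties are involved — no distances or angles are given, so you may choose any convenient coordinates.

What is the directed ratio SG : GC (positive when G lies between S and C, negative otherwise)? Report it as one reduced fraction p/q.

SG:GC = 8/5

Assign C = (0, 0), B = (1, 0), S = (0, 1) — the answer is frame-independent, so this choice is without loss of generality.
1. A lies on line BC with BA:AC = 2:(-3) ⇒ A = (3, 0)
2. M is the midpoint of BA ⇒ M = (2, 0)
3. Q lies on line MS with MQ:QS = 5:(-2) ⇒ Q = (-4/3, 5/3)
4. G is where the line through B parallel to AQ meets line SC ⇒ G = (0, 5/13)
G = S + t·(C−S) with t = 8/13, so SG:GC = t:(1−t) = 8/13:5/13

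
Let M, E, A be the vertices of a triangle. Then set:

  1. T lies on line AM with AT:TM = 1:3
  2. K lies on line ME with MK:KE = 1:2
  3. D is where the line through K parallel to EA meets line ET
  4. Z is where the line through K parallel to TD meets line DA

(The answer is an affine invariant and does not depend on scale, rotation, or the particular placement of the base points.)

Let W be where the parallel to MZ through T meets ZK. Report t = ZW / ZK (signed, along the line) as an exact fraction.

t = 45/16

Choose coordinates M = (0, 0), E = (1, 0), A = (0, 1).
1. T lies on line AM with AT:TM = 1:3 ⇒ T = (0, 3/4)
2. K lies on line ME with MK:KE = 1:2 ⇒ K = (1/3, 0)
3. D is where the line through K parallel to EA meets line ET ⇒ D = (-5/3, 2)
4. Z is where the line through K parallel to TD meets line DA ⇒ Z = (-5, 4)
through T parallel to MZ: direction (-5, 4); meets ZK at W = (10, -29/4)
W = Z + t·(K−Z) with t = 45/16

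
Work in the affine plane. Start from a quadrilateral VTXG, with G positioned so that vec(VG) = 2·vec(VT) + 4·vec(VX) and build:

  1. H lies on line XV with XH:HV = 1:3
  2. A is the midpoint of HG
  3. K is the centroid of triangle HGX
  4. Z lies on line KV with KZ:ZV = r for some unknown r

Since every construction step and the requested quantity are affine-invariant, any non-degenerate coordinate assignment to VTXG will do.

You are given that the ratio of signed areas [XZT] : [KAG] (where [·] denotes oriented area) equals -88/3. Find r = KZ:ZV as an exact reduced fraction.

r = -1/4

Assign V = (0, 0), T = (1, 0), X = (0, 1), G = (2, 4) — the answer is frame-independent, so this choice is without loss of generality.
1. H lies on line XV with XH:HV = 1:3 ⇒ H = (0, 3/4)
2. A is the midpoint of HG ⇒ A = (1, 19/8)
3. K is the centroid of triangle HGX ⇒ K = (2/3, 23/12)
4. With KZ:ZV = r, write λ = r/(r+1) so Z = K + λ·(V−K); Z is affine-linear in λ
Every point depending on Z is an affine combination of Z and λ-independent points, so each such coordinate is linear in λ; the λ² term in each signed area is a multiple of (V−K)×(V−K) = 0, so 2·[XZT] and 2·[KAG] are each linear in λ. Evaluating at λ=0 and λ=1:
  2·[XZT] = 31/12·λ − 19/12,   2·[KAG] = 1/12
So [XZT]:[KAG] = (31/12·λ − 19/12) / (1/12). Setting this equal to -88/3:
  31/12·λ − 19/12 = -88/3·(1/12)  ⇒  λ = -1/3
Then r = λ/(1−λ) = (-1/3)/(4/3) = -1/4. Check: with r = -1/4, Z = (8/9, 23/9) and [XZT]:[KAG] = -88/3 as required.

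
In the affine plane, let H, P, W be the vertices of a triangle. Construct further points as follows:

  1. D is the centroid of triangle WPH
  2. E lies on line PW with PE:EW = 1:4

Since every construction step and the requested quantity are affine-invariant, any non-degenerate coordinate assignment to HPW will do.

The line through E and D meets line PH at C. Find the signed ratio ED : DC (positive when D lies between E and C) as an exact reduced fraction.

ED:DC = -2/5

Choose coordinates H = (0, 0), P = (1, 0), W = (0, 1).
1. D is the centroid of triangle WPH ⇒ D = (1/3, 1/3)
2. E lies on line PW with PE:EW = 1:4 ⇒ E = (4/5, 1/5)
line ED meets PH at C = (3/2, 0)
D = E + t·(C−E) with t = -2/3, so ED:DC = -2/3:5/3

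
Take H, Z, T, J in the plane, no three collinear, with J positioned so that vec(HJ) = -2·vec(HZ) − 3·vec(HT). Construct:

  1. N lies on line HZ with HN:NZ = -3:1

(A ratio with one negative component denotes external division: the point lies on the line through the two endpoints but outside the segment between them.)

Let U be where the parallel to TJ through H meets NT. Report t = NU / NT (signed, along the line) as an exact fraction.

t = 3/4

Set H = (0, 0), Z = (1, 0), T = (0, 1), J = (-2, -3); any affine frame gives the same invariant.
1. N lies on line HZ with HN:NZ = -3:1 ⇒ N = (3/2, 0)
through H parallel to TJ: direction (-2, -4); meets NT at U = (3/8, 3/4)
U = N + t·(T−N) with t = 3/4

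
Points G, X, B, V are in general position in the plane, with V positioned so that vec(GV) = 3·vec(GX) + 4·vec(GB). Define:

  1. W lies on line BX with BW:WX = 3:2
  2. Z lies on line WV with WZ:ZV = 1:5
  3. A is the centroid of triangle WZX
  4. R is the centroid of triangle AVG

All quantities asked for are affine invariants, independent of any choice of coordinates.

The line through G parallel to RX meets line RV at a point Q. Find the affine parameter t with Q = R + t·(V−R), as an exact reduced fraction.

Work in coordinates with G = (0, 0), X = (1, 0), B = (0, 1), V = (3, 4).
1. W lies on line BX with BW:WX = 3:2 ⇒ W = (3/5, 2/5)
2. Z lies on line WV with WZ:ZV = 1:5 ⇒ Z = (1, 1)
3. A is the centroid of triangle WZX ⇒ A = (13/15, 7/15)
4. R is the centroid of triangle AVG ⇒ R = (58/45, 67/45)
through G parallel to RX: direction (-13/45, -67/45); meets RV at Q = (-403/3690, -2077/3690)
Q = R + t·(V−R) with t = -67/82

t = -67/82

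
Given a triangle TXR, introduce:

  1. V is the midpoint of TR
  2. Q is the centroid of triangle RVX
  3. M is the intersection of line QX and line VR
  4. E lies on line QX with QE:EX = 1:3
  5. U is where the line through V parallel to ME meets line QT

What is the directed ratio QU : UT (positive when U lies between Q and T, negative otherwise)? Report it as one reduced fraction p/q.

QU:UT = 1/2

Assign T = (0, 0), X = (1, 0), R = (0, 1) — the answer is frame-independent, so this choice is without loss of generality.
1. V is the midpoint of TR ⇒ V = (0, 1/2)
2. Q is the centroid of triangle RVX ⇒ Q = (1/3, 1/2)
3. M is the intersection of line QX and line VR ⇒ M = (0, 3/4)
4. E lies on line QX with QE:EX = 1:3 ⇒ E = (1/2, 3/8)
5. U is where the line through V parallel to ME meets line QT ⇒ U = (2/9, 1/3)
U = Q + t·(T−Q) with t = 1/3, so QU:UT = t:(1−t) = 1/3:2/3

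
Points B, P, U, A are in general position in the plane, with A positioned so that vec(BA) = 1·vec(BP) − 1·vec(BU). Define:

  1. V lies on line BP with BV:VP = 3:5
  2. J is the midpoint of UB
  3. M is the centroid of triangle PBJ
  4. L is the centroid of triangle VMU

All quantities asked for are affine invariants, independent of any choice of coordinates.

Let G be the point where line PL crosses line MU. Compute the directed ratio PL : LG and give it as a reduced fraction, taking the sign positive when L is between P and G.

PL:LG = -73

Set B = (0, 0), P = (1, 0), U = (0, 1), A = (1, -1); any affine frame gives the same invariant.
1. V lies on line BP with BV:VP = 3:5 ⇒ V = (3/8, 0)
2. J is the midpoint of UB ⇒ J = (0, 1/2)
3. M is the centroid of triangle PBJ ⇒ M = (1/3, 1/6)
4. L is the centroid of triangle VMU ⇒ L = (17/72, 7/18)
line PL meets MU at G = (18/73, 28/73)
L = P + t·(G−P) with t = 73/72, so PL:LG = 73/72:-1/72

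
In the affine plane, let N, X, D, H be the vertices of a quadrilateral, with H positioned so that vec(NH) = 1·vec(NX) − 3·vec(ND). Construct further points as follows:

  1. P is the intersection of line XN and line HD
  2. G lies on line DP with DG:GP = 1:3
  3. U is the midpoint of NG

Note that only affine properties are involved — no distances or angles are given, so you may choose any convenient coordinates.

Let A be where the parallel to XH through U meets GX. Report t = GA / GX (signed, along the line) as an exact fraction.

t = -1/30

Choose coordinates N = (0, 0), X = (1, 0), D = (0, 1), H = (1, -3).
1. P is the intersection of line XN and line HD ⇒ P = (1/4, 0)
2. G lies on line DP with DG:GP = 1:3 ⇒ G = (1/16, 3/4)
3. U is the midpoint of NG ⇒ U = (1/32, 3/8)
through U parallel to XH: direction (0, -3); meets GX at A = (1/32, 31/40)
A = G + t·(X−G) with t = -1/30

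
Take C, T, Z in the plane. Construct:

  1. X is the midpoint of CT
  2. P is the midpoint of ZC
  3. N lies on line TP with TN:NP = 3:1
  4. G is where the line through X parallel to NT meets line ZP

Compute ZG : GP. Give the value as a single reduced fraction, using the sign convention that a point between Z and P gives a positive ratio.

ZG:GP = -3

Set C = (0, 0), T = (1, 0), Z = (0, 1); any affine frame gives the same invariant.
1. X is the midpoint of CT ⇒ X = (1/2, 0)
2. P is the midpoint of ZC ⇒ P = (0, 1/2)
3. N lies on line TP with TN:NP = 3:1 ⇒ N = (1/4, 3/8)
4. G is where the line through X parallel to NT meets line ZP ⇒ G = (0, 1/4)
G = Z + t·(P−Z) with t = 3/2, so ZG:GP = t:(1−t) = 3/2:-1/2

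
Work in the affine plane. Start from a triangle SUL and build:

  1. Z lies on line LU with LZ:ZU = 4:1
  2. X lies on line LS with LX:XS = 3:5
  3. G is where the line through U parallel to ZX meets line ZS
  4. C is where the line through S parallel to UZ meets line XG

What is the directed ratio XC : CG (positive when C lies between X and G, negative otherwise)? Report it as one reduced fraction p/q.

Set S = (0, 0), U = (1, 0), L = (0, 1); any affine frame gives the same invariant.
1. Z lies on line LU with LZ:ZU = 4:1 ⇒ Z = (4/5, 1/5)
2. X lies on line LS with LX:XS = 3:5 ⇒ X = (0, 5/8)
3. G is where the line through U parallel to ZX meets line ZS ⇒ G = (17/25, 17/100)
4. C is where the line through S parallel to UZ meets line XG ⇒ C = (-17/9, 17/9)
C = X + t·(G−X) with t = -25/9, so XC:CG = t:(1−t) = -25/9:34/9

XC:CG = -25/34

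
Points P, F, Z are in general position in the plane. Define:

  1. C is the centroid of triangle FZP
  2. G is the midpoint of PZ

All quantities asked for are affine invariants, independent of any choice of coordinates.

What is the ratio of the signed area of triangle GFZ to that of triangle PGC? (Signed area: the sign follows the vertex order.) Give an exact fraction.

Choose coordinates P = (0, 0), F = (1, 0), Z = (0, 1).
1. C is the centroid of triangle FZP ⇒ C = (1/3, 1/3)
2. G is the midpoint of PZ ⇒ G = (0, 1/2)
2·[GFZ] = 1/2, 2·[PGC] = -1/6
[GFZ]:[PGC] = 1/2:-1/6 = -3

[GFZ]:[PGC] = -3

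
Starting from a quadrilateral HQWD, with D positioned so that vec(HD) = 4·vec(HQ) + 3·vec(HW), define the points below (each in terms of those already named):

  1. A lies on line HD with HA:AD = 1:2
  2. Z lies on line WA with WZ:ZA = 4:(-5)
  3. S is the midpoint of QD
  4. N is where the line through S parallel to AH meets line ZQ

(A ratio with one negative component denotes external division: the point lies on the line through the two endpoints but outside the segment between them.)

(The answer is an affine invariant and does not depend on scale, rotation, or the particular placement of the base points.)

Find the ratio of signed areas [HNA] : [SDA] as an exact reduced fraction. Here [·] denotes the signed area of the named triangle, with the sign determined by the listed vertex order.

Choose coordinates H = (0, 0), Q = (1, 0), W = (0, 1), D = (4, 3).
1. A lies on line HD with HA:AD = 1:2 ⇒ A = (4/3, 1)
2. Z lies on line WA with WZ:ZA = 4:(-5) ⇒ Z = (-16/3, 1)
3. S is the midpoint of QD ⇒ S = (5/2, 3/2)
4. N is where the line through S parallel to AH meets line ZQ ⇒ N = (27/46, 3/46)
2·[HNA] = 1/2, 2·[SDA] = 1
[HNA]:[SDA] = 1/2:1 = 1/2

[HNA]:[SDA] = 1/2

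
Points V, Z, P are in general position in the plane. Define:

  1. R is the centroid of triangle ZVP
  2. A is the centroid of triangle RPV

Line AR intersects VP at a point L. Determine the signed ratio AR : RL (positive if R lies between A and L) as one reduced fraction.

Choose coordinates V = (0, 0), Z = (1, 0), P = (0, 1).
1. R is the centroid of triangle ZVP ⇒ R = (1/3, 1/3)
2. A is the centroid of triangle RPV ⇒ A = (1/9, 4/9)
line AR meets VP at L = (0, 1/2)
R = A + t·(L−A) with t = -2, so AR:RL = -2:3

AR:RL = -2/3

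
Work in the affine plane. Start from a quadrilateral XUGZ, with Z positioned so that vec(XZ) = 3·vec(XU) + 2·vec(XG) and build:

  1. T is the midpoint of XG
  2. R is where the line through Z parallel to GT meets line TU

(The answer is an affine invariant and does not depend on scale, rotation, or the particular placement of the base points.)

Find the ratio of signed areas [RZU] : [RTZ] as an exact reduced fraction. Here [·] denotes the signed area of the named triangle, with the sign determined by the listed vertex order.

Work in coordinates with X = (0, 0), U = (1, 0), G = (0, 1), Z = (3, 2).
1. T is the midpoint of XG ⇒ T = (0, 1/2)
2. R is where the line through Z parallel to GT meets line TU ⇒ R = (3, -1)
2·[RZU] = 6, 2·[RTZ] = -9
[RZU]:[RTZ] = 6:-9 = -2/3

[RZU]:[RTZ] = -2/3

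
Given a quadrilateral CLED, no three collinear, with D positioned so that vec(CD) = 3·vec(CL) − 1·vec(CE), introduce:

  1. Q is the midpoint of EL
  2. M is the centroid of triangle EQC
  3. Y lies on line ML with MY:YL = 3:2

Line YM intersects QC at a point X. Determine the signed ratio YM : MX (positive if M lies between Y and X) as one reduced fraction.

Work in coordinates with C = (0, 0), L = (1, 0), E = (0, 1), D = (3, -1).
1. Q is the midpoint of EL ⇒ Q = (1/2, 1/2)
2. M is the centroid of triangle EQC ⇒ M = (1/6, 1/2)
3. Y lies on line ML with MY:YL = 3:2 ⇒ Y = (2/3, 1/5)
line YM meets QC at X = (3/8, 3/8)
M = Y + t·(X−Y) with t = 12/7, so YM:MX = 12/7:-5/7

YM:MX = -12/5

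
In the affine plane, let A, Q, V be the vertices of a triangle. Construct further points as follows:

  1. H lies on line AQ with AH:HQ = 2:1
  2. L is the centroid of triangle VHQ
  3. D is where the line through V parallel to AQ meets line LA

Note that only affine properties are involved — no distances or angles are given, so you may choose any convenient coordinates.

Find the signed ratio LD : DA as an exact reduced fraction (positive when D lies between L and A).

LD:DA = -2/3

Work in coordinates with A = (0, 0), Q = (1, 0), V = (0, 1).
1. H lies on line AQ with AH:HQ = 2:1 ⇒ H = (2/3, 0)
2. L is the centroid of triangle VHQ ⇒ L = (5/9, 1/3)
3. D is where the line through V parallel to AQ meets line LA ⇒ D = (5/3, 1)
D = L + t·(A−L) with t = -2, so LD:DA = t:(1−t) = -2:3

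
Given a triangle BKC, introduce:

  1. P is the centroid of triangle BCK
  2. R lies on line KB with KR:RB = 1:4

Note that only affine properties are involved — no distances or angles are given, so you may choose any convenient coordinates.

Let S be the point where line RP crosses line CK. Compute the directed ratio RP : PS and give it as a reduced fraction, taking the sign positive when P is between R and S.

RP:PS = -2/5

Assign B = (0, 0), K = (1, 0), C = (0, 1) — the answer is frame-independent, so this choice is without loss of generality.
1. P is the centroid of triangle BCK ⇒ P = (1/3, 1/3)
2. R lies on line KB with KR:RB = 1:4 ⇒ R = (4/5, 0)
line RP meets CK at S = (3/2, -1/2)
P = R + t·(S−R) with t = -2/3, so RP:PS = -2/3:5/3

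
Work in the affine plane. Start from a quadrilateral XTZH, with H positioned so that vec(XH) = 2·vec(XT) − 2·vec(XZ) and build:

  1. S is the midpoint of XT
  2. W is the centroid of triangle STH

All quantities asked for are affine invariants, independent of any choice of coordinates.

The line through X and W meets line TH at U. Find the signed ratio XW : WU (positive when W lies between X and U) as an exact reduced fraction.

Set X = (0, 0), T = (1, 0), Z = (0, 1), H = (2, -2); any affine frame gives the same invariant.
1. S is the midpoint of XT ⇒ S = (1/2, 0)
2. W is the centroid of triangle STH ⇒ W = (7/6, -2/3)
line XW meets TH at U = (7/5, -4/5)
W = X + t·(U−X) with t = 5/6, so XW:WU = 5/6:1/6

XW:WU = 5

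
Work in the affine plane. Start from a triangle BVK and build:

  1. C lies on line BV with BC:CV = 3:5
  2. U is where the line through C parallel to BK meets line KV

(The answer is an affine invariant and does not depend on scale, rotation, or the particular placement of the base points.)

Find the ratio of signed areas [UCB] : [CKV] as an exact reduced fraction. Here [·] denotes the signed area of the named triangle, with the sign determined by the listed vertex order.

[UCB]:[CKV] = 3/8

Work in coordinates with B = (0, 0), V = (1, 0), K = (0, 1).
1. C lies on line BV with BC:CV = 3:5 ⇒ C = (3/8, 0)
2. U is where the line through C parallel to BK meets line KV ⇒ U = (3/8, 5/8)
2·[UCB] = -15/64, 2·[CKV] = -5/8
[UCB]:[CKV] = -15/64:-5/8 = 3/8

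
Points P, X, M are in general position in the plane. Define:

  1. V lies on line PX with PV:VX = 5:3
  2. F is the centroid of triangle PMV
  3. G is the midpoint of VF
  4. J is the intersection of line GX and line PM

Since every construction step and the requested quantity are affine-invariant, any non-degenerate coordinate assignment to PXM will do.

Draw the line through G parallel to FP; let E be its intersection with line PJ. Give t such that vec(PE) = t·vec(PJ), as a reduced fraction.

t = -7/4

Work in coordinates with P = (0, 0), X = (1, 0), M = (0, 1).
1. V lies on line PX with PV:VX = 5:3 ⇒ V = (5/8, 0)
2. F is the centroid of triangle PMV ⇒ F = (5/24, 1/3)
3. G is the midpoint of VF ⇒ G = (5/12, 1/6)
4. J is the intersection of line GX and line PM ⇒ J = (0, 2/7)
through G parallel to FP: direction (-5/24, -1/3); meets PJ at E = (0, -1/2)
E = P + t·(J−P) with t = -7/4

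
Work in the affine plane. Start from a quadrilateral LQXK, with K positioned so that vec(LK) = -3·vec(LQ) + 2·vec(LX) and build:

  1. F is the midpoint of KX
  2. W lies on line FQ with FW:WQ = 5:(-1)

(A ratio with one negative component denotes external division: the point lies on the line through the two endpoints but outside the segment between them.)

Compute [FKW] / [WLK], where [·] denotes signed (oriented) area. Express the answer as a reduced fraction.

Choose coordinates L = (0, 0), Q = (1, 0), X = (0, 1), K = (-3, 2).
1. F is the midpoint of KX ⇒ F = (-3/2, 3/2)
2. W lies on line FQ with FW:WQ = 5:(-1) ⇒ W = (13/8, -3/8)
2·[FKW] = 5/4, 2·[WLK] = -17/8
[FKW]:[WLK] = 5/4:-17/8 = -10/17

[FKW]:[WLK] = -10/17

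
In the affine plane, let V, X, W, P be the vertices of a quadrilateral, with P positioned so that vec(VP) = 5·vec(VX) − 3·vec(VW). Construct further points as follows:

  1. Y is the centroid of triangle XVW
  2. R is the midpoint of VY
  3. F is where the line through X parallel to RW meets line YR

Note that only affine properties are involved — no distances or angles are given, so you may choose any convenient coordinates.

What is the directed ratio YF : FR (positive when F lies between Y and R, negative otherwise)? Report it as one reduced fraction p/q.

Choose coordinates V = (0, 0), X = (1, 0), W = (0, 1), P = (5, -3).
1. Y is the centroid of triangle XVW ⇒ Y = (1/3, 1/3)
2. R is the midpoint of VY ⇒ R = (1/6, 1/6)
3. F is where the line through X parallel to RW meets line YR ⇒ F = (5/6, 5/6)
F = Y + t·(R−Y) with t = -3, so YF:FR = t:(1−t) = -3:4

YF:FR = -3/4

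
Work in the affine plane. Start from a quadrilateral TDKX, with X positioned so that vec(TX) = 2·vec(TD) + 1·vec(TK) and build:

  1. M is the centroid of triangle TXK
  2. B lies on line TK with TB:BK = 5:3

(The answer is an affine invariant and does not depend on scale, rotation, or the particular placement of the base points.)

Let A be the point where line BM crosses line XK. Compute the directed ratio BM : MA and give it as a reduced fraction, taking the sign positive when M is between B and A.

Choose coordinates T = (0, 0), D = (1, 0), K = (0, 1), X = (2, 1).
1. M is the centroid of triangle TXK ⇒ M = (2/3, 2/3)
2. B lies on line TK with TB:BK = 5:3 ⇒ B = (0, 5/8)
line BM meets XK at A = (6, 1)
M = B + t·(A−B) with t = 1/9, so BM:MA = 1/9:8/9

BM:MA = 1/8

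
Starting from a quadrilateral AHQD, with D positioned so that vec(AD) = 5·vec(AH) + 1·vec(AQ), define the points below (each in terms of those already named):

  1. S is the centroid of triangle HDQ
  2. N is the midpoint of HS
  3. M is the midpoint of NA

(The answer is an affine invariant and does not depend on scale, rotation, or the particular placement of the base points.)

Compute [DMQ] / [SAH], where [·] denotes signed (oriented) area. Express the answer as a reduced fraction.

[DMQ]:[SAH] = -25/4

Choose coordinates A = (0, 0), H = (1, 0), Q = (0, 1), D = (5, 1).
1. S is the centroid of triangle HDQ ⇒ S = (2, 2/3)
2. N is the midpoint of HS ⇒ N = (3/2, 1/3)
3. M is the midpoint of NA ⇒ M = (3/4, 1/6)
2·[DMQ] = -25/6, 2·[SAH] = 2/3
[DMQ]:[SAH] = -25/6:2/3 = -25/4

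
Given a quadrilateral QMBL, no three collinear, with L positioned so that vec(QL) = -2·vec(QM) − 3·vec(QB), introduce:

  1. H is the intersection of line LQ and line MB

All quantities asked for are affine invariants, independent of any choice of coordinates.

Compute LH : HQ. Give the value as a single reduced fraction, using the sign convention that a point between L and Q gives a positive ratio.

LH:HQ = -6

Choose coordinates Q = (0, 0), M = (1, 0), B = (0, 1), L = (-2, -3).
1. H is the intersection of line LQ and line MB ⇒ H = (2/5, 3/5)
H = L + t·(Q−L) with t = 6/5, so LH:HQ = t:(1−t) = 6/5:-1/5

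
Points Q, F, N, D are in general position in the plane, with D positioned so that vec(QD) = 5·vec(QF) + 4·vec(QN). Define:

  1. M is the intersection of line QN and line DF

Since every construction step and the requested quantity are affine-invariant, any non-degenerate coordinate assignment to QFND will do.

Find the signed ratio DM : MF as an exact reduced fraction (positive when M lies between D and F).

DM:MF = -5

Assign Q = (0, 0), F = (1, 0), N = (0, 1), D = (5, 4) — the answer is frame-independent, so this choice is without loss of generality.
1. M is the intersection of line QN and line DF ⇒ M = (0, -1)
M = D + t·(F−D) with t = 5/4, so DM:MF = t:(1−t) = 5/4:-1/4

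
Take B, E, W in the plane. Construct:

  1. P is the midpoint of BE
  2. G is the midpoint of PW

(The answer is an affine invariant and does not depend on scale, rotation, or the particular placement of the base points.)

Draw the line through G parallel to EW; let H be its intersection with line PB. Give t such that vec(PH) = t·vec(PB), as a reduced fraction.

Choose coordinates B = (0, 0), E = (1, 0), W = (0, 1).
1. P is the midpoint of BE ⇒ P = (1/2, 0)
2. G is the midpoint of PW ⇒ G = (1/4, 1/2)
through G parallel to EW: direction (-1, 1); meets PB at H = (3/4, 0)
H = P + t·(B−P) with t = -1/2

t = -1/2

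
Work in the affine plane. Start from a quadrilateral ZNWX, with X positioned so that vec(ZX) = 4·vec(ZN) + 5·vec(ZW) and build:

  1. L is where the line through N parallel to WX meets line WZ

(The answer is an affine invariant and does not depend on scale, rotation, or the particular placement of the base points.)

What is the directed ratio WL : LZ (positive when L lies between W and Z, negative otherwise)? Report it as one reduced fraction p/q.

WL:LZ = -2

Work in coordinates with Z = (0, 0), N = (1, 0), W = (0, 1), X = (4, 5).
1. L is where the line through N parallel to WX meets line WZ ⇒ L = (0, -1)
L = W + t·(Z−W) with t = 2, so WL:LZ = t:(1−t) = 2:-1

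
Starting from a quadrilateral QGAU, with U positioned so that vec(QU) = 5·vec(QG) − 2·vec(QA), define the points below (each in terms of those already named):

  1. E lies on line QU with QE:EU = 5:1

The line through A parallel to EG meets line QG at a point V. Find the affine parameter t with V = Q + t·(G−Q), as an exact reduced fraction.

t = 19/10

Assign Q = (0, 0), G = (1, 0), A = (0, 1), U = (5, -2) — the answer is frame-independent, so this choice is without loss of generality.
1. E lies on line QU with QE:EU = 5:1 ⇒ E = (25/6, -5/3)
through A parallel to EG: direction (-19/6, 5/3); meets QG at V = (19/10, 0)
V = Q + t·(G−Q) with t = 19/10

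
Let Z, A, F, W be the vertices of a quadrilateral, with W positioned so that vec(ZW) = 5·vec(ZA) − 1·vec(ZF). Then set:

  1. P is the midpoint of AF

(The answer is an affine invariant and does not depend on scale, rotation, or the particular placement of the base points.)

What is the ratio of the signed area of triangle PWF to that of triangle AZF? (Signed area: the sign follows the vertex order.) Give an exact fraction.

Assign Z = (0, 0), A = (1, 0), F = (0, 1), W = (5, -1) — the answer is frame-independent, so this choice is without loss of generality.
1. P is the midpoint of AF ⇒ P = (1/2, 1/2)
2·[PWF] = 3/2, 2·[AZF] = -1
[PWF]:[AZF] = 3/2:-1 = -3/2

[PWF]:[AZF] = -3/2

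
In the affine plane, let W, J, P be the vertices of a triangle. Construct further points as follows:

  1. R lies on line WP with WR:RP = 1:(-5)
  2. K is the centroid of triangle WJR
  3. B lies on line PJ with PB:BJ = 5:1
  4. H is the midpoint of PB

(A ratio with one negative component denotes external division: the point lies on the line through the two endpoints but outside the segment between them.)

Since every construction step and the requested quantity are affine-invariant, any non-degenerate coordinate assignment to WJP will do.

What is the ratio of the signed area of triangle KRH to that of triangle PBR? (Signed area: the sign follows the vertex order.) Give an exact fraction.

[KRH]:[PBR] = 1/5

Assign W = (0, 0), J = (1, 0), P = (0, 1) — the answer is frame-independent, so this choice is without loss of generality.
1. R lies on line WP with WR:RP = 1:(-5) ⇒ R = (0, -1/4)
2. K is the centroid of triangle WJR ⇒ K = (1/3, -1/12)
3. B lies on line PJ with PB:BJ = 5:1 ⇒ B = (5/6, 1/6)
4. H is the midpoint of PB ⇒ H = (5/12, 7/12)
2·[KRH] = -5/24, 2·[PBR] = -25/24
[KRH]:[PBR] = -5/24:-25/24 = 1/5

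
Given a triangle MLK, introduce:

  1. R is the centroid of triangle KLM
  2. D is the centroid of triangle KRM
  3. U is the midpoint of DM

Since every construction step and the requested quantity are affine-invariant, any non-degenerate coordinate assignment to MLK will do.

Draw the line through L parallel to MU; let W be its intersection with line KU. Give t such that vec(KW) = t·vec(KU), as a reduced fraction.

Assign M = (0, 0), L = (1, 0), K = (0, 1) — the answer is frame-independent, so this choice is without loss of generality.
1. R is the centroid of triangle KLM ⇒ R = (1/3, 1/3)
2. D is the centroid of triangle KRM ⇒ D = (1/9, 4/9)
3. U is the midpoint of DM ⇒ U = (1/18, 2/9)
through L parallel to MU: direction (1/18, 2/9); meets KU at W = (5/18, -26/9)
W = K + t·(U−K) with t = 5

t = 5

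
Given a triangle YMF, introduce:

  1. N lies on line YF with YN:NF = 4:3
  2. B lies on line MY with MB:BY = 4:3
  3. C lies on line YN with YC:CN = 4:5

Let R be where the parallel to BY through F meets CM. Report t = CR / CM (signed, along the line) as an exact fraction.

t = -47/16

Set Y = (0, 0), M = (1, 0), F = (0, 1); any affine frame gives the same invariant.
1. N lies on line YF with YN:NF = 4:3 ⇒ N = (0, 4/7)
2. B lies on line MY with MB:BY = 4:3 ⇒ B = (3/7, 0)
3. C lies on line YN with YC:CN = 4:5 ⇒ C = (0, 16/63)
through F parallel to BY: direction (-3/7, 0); meets CM at R = (-47/16, 1)
R = C + t·(M−C) with t = -47/16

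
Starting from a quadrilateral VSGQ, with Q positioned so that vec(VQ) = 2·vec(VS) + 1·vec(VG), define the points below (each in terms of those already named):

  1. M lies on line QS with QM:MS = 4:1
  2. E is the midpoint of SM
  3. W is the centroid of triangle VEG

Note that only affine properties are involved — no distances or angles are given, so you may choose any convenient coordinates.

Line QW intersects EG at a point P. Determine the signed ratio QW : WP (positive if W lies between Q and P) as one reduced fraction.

Set V = (0, 0), S = (1, 0), G = (0, 1), Q = (2, 1); any affine frame gives the same invariant.
1. M lies on line QS with QM:MS = 4:1 ⇒ M = (6/5, 1/5)
2. E is the midpoint of SM ⇒ E = (11/10, 1/10)
3. W is the centroid of triangle VEG ⇒ W = (11/30, 11/30)
line QW meets EG at P = (209/325, 154/325)
W = Q + t·(P−Q) with t = 65/54, so QW:WP = 65/54:-11/54

QW:WP = -65/11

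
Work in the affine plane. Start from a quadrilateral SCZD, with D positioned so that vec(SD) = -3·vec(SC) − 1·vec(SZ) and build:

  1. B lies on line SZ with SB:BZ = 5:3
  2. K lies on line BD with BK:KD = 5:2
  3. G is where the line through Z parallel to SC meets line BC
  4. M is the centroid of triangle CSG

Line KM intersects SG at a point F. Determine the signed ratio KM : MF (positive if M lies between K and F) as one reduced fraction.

KM:MF = -235/28

Work in coordinates with S = (0, 0), C = (1, 0), Z = (0, 1), D = (-3, -1).
1. B lies on line SZ with SB:BZ = 5:3 ⇒ B = (0, 5/8)
2. K lies on line BD with BK:KD = 5:2 ⇒ K = (-15/7, -15/28)
3. G is where the line through Z parallel to SC meets line BC ⇒ G = (-3/5, 1)
4. M is the centroid of triangle CSG ⇒ M = (2/15, 1/3)
line KM meets SG at F = (-162/1175, 54/235)
M = K + t·(F−K) with t = 235/207, so KM:MF = 235/207:-28/207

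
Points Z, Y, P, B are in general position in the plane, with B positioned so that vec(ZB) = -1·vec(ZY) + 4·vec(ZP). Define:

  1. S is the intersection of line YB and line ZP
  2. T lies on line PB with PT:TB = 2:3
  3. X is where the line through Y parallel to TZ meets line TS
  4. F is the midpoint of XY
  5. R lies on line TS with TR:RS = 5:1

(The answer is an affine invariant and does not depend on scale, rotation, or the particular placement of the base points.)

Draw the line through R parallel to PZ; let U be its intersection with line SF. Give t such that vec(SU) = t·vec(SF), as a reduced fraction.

Choose coordinates Z = (0, 0), Y = (1, 0), P = (0, 1), B = (-1, 4).
1. S is the intersection of line YB and line ZP ⇒ S = (0, 2)
2. T lies on line PB with PT:TB = 2:3 ⇒ T = (-2/5, 11/5)
3. X is where the line through Y parallel to TZ meets line TS ⇒ X = (7/10, 33/20)
4. F is the midpoint of XY ⇒ F = (17/20, 33/40)
5. R lies on line TS with TR:RS = 5:1 ⇒ R = (-1/15, 61/30)
through R parallel to PZ: direction (0, -1); meets SF at U = (-1/15, 1067/510)
U = S + t·(F−S) with t = -4/51

t = -4/51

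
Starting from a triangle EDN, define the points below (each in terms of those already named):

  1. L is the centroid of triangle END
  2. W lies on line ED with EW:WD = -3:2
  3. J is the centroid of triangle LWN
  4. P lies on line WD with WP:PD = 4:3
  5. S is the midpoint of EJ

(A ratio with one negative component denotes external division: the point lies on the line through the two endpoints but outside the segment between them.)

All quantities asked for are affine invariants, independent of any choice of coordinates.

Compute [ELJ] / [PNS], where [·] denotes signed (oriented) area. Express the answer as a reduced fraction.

[ELJ]:[PNS] = -1/4

Assign E = (0, 0), D = (1, 0), N = (0, 1) — the answer is frame-independent, so this choice is without loss of generality.
1. L is the centroid of triangle END ⇒ L = (1/3, 1/3)
2. W lies on line ED with EW:WD = -3:2 ⇒ W = (3, 0)
3. J is the centroid of triangle LWN ⇒ J = (10/9, 4/9)
4. P lies on line WD with WP:PD = 4:3 ⇒ P = (13/7, 0)
5. S is the midpoint of EJ ⇒ S = (5/9, 2/9)
2·[ELJ] = -2/9, 2·[PNS] = 8/9
[ELJ]:[PNS] = -2/9:8/9 = -1/4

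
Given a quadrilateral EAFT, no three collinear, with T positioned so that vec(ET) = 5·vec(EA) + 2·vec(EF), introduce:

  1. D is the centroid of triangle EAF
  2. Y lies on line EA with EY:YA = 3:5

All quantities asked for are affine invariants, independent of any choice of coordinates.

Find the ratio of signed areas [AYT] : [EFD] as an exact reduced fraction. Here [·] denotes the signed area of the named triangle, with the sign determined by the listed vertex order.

Work in coordinates with E = (0, 0), A = (1, 0), F = (0, 1), T = (5, 2).
1. D is the centroid of triangle EAF ⇒ D = (1/3, 1/3)
2. Y lies on line EA with EY:YA = 3:5 ⇒ Y = (3/8, 0)
2·[AYT] = -5/4, 2·[EFD] = -1/3
[AYT]:[EFD] = -5/4:-1/3 = 15/4

[AYT]:[EFD] = 15/4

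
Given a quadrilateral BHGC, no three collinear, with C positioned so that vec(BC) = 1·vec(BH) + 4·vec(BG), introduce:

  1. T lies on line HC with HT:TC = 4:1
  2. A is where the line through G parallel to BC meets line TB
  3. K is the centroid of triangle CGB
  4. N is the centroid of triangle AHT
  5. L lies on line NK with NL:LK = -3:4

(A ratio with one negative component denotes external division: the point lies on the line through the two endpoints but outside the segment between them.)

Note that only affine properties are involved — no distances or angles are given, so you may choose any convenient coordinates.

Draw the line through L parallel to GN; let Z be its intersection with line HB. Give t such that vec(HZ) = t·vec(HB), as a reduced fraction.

t = 167/76

Work in coordinates with B = (0, 0), H = (1, 0), G = (0, 1), C = (1, 4).
1. T lies on line HC with HT:TC = 4:1 ⇒ T = (1, 16/5)
2. A is where the line through G parallel to BC meets line TB ⇒ A = (-5/4, -4)
3. K is the centroid of triangle CGB ⇒ K = (1/3, 5/3)
4. N is the centroid of triangle AHT ⇒ N = (1/4, -4/15)
5. L lies on line NK with NL:LK = -3:4 ⇒ L = (0, -91/15)
through L parallel to GN: direction (1/4, -19/15); meets HB at Z = (-91/76, 0)
Z = H + t·(B−H) with t = 167/76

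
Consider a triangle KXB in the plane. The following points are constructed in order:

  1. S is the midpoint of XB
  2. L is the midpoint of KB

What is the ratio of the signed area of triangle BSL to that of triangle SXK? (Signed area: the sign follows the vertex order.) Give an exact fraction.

[BSL]:[SXK] = 1/2

Work in coordinates with K = (0, 0), X = (1, 0), B = (0, 1).
1. S is the midpoint of XB ⇒ S = (1/2, 1/2)
2. L is the midpoint of KB ⇒ L = (0, 1/2)
2·[BSL] = -1/4, 2·[SXK] = -1/2
[BSL]:[SXK] = -1/4:-1/2 = 1/2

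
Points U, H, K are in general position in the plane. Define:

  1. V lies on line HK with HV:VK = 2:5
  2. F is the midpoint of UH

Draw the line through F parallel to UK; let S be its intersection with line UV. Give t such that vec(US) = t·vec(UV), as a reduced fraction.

t = 7/10

Choose coordinates U = (0, 0), H = (1, 0), K = (0, 1).
1. V lies on line HK with HV:VK = 2:5 ⇒ V = (5/7, 2/7)
2. F is the midpoint of UH ⇒ F = (1/2, 0)
through F parallel to UK: direction (0, 1); meets UV at S = (1/2, 1/5)
S = U + t·(V−U) with t = 7/10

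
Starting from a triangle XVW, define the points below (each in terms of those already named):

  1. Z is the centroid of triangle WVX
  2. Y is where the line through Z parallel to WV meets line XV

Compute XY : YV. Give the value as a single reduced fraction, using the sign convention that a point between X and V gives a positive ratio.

XY:YV = 2

Assign X = (0, 0), V = (1, 0), W = (0, 1) — the answer is frame-independent, so this choice is without loss of generality.
1. Z is the centroid of triangle WVX ⇒ Z = (1/3, 1/3)
2. Y is where the line through Z parallel to WV meets line XV ⇒ Y = (2/3, 0)
Y = X + t·(V−X) with t = 2/3, so XY:YV = t:(1−t) = 2/3:1/3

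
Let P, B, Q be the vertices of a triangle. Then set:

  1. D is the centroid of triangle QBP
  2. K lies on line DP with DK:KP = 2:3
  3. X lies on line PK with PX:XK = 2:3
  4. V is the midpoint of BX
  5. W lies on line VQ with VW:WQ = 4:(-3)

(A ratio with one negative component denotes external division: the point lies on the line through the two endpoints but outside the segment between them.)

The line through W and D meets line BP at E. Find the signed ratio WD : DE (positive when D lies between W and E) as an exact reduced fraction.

WD:DE = 266/25

Work in coordinates with P = (0, 0), B = (1, 0), Q = (0, 1).
1. D is the centroid of triangle QBP ⇒ D = (1/3, 1/3)
2. K lies on line DP with DK:KP = 2:3 ⇒ K = (1/5, 1/5)
3. X lies on line PK with PX:XK = 2:3 ⇒ X = (2/25, 2/25)
4. V is the midpoint of BX ⇒ V = (27/50, 1/25)
5. W lies on line VQ with VW:WQ = 4:(-3) ⇒ W = (-81/50, 97/25)
line WD meets BP at E = (275/532, 0)
D = W + t·(E−W) with t = 266/291, so WD:DE = 266/291:25/291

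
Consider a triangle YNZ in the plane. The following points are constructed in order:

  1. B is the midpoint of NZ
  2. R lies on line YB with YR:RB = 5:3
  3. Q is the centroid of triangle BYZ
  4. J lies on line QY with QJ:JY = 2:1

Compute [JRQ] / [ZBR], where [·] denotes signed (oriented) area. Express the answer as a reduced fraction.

Choose coordinates Y = (0, 0), N = (1, 0), Z = (0, 1).
1. B is the midpoint of NZ ⇒ B = (1/2, 1/2)
2. R lies on line YB with YR:RB = 5:3 ⇒ R = (5/16, 5/16)
3. Q is the centroid of triangle BYZ ⇒ Q = (1/6, 1/2)
4. J lies on line QY with QJ:JY = 2:1 ⇒ J = (1/18, 1/6)
2·[JRQ] = 5/72, 2·[ZBR] = -3/16
[JRQ]:[ZBR] = 5/72:-3/16 = -10/27

[JRQ]:[ZBR] = -10/27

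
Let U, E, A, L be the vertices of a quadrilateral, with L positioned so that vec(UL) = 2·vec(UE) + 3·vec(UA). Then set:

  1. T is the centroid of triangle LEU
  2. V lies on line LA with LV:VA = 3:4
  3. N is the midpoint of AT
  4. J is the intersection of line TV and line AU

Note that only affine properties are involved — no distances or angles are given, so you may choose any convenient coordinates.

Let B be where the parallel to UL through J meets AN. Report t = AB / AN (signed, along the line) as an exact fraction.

t = 32/3

Set U = (0, 0), E = (1, 0), A = (0, 1), L = (2, 3); any affine frame gives the same invariant.
1. T is the centroid of triangle LEU ⇒ T = (1, 1)
2. V lies on line LA with LV:VA = 3:4 ⇒ V = (8/7, 15/7)
3. N is the midpoint of AT ⇒ N = (1/2, 1)
4. J is the intersection of line TV and line AU ⇒ J = (0, -7)
through J parallel to UL: direction (2, 3); meets AN at B = (16/3, 1)
B = A + t·(N−A) with t = 32/3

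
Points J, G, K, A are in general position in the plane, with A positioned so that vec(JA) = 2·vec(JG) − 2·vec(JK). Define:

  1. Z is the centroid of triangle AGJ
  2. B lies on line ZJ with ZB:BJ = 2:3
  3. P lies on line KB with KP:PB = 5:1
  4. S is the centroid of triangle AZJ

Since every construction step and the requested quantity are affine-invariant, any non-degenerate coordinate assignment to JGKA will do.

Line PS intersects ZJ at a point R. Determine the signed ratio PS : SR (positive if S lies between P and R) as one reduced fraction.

Set J = (0, 0), G = (1, 0), K = (0, 1), A = (2, -2); any affine frame gives the same invariant.
1. Z is the centroid of triangle AGJ ⇒ Z = (1, -2/3)
2. B lies on line ZJ with ZB:BJ = 2:3 ⇒ B = (3/5, -2/5)
3. P lies on line KB with KP:PB = 5:1 ⇒ P = (1/2, -1/6)
4. S is the centroid of triangle AZJ ⇒ S = (1, -8/9)
line PS meets ZJ at R = (5/7, -10/21)
S = P + t·(R−P) with t = 7/3, so PS:SR = 7/3:-4/3

PS:SR = -7/4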